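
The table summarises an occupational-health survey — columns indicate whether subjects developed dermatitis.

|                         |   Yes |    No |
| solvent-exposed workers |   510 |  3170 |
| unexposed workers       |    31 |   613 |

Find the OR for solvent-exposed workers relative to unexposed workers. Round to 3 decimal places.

odds, solvent-exposed workers = 510/3170 = 0.16088
odds, unexposed workers = 31/613 = 0.05057
OR = 0.16088 / 0.05057 = 3.181

OR ≈ 3.181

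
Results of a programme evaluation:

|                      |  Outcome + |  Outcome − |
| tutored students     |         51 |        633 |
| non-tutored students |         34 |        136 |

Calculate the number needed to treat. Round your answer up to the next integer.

risk, tutored students = 51/684 = 0.074561
risk, non-tutored students = 34/170 = 0.200000
absolute risk difference = 0.125439
1 / 0.125439 = 7.972 → round up → 8

8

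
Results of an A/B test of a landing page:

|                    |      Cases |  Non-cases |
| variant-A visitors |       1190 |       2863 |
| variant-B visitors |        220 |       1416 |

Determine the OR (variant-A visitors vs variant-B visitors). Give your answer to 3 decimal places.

OR = (1190 × 1416) / (2863 × 220) = 1685040/629860 ≈ 2.675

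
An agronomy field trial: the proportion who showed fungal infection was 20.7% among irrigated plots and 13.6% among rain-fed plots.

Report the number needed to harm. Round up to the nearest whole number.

absolute risk difference = 0.071000
1 / 0.071000 = 14.085 → round up → 15

15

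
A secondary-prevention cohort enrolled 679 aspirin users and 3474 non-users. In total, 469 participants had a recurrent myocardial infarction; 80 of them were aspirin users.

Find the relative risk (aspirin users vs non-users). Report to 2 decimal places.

aspirin users without the outcome: 679 − 80 = 599
non-users with the outcome: 469 − 80 = 389
non-users without the outcome: 3474 − 389 = 3085
risk, aspirin users = 80/679 = 0.1178
risk, non-users = 389/3474 = 0.1120
RR = 0.1178 / 0.1120 = 1.05

1.05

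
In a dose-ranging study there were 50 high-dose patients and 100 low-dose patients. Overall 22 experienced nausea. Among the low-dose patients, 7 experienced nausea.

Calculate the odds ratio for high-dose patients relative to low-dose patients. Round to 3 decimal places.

high-dose patients with the outcome: 22 − 7 = 15
high-dose patients without the outcome: 50 − 15 = 35
low-dose patients without the outcome: 100 − 7 = 93
OR = (15 × 93) / (35 × 7) = 1395/245 ≈ 5.694

OR ≈ 5.694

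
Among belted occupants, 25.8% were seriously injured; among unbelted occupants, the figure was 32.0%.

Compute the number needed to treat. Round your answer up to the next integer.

NNT = 17

absolute risk difference = 0.062000
1 / 0.062000 = 16.129 → round up → 17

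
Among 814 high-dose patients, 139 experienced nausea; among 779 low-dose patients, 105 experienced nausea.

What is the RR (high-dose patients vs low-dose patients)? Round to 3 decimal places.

risk, high-dose patients = 139/814 = 0.1708
risk, low-dose patients = 105/779 = 0.1348
RR = 0.1708 / 0.1348 = 1.267

1.267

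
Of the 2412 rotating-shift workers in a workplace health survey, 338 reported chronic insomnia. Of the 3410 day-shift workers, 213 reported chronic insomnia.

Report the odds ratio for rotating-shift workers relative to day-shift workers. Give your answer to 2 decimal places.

odds, rotating-shift workers = 338/2074 = 0.1630
odds, day-shift workers = 213/3197 = 0.0666
OR = 0.1630 / 0.0666 = 2.45

OR: 2.45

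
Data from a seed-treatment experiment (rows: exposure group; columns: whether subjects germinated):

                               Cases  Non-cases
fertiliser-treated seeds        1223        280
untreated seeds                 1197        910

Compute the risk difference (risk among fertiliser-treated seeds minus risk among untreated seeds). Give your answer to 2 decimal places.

risk, fertiliser-treated seeds = 1223/1503 = 0.8137
risk, untreated seeds = 1197/2107 = 0.5681
risk difference = 0.8137 − 0.5681 = 0.25

0.25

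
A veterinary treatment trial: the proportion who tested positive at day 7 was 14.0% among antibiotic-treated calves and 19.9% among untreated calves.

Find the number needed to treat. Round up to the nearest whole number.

absolute risk difference = 0.059000
1 / 0.059000 = 16.949 → round up → 17

17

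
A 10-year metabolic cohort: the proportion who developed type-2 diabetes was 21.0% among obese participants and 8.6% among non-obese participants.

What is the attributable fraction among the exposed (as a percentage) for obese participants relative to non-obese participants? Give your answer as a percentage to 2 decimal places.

AR% = (0.2100 − 0.0860) / 0.2100 = 0.5905 → 59.05%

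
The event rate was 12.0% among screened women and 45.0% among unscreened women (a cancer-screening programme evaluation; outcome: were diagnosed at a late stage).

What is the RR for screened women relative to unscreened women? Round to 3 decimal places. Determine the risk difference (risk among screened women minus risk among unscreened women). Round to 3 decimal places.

RR = 0.267; RD = -0.330

RR = 0.1200 / 0.4500 = 0.267
risk difference = 0.1200 − 0.4500 = -0.330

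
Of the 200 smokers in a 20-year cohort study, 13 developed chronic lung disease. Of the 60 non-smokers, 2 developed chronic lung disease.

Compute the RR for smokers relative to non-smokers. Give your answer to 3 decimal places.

risk, smokers = 13/200 = 0.06500
risk, non-smokers = 2/60 = 0.03333
RR = 0.06500 / 0.03333 = 1.950

1.950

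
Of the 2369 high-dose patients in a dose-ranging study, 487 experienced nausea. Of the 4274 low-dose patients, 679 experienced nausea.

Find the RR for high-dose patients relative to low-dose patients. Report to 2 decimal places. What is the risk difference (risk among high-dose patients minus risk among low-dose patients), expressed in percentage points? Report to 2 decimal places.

risk, high-dose patients = 487/2369 = 0.2056
risk, low-dose patients = 679/4274 = 0.1589
RR = 0.2056 / 0.1589 = 1.29
risk difference = 0.2056 − 0.1589 = 0.0467 → 4.67 percentage points

RR = 1.29; RD = 4.67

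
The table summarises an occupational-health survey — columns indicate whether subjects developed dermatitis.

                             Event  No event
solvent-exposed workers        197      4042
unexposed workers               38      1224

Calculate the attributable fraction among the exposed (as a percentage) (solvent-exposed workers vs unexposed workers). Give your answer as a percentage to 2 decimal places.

risk, solvent-exposed workers = 197/4239 = 0.04647
risk, unexposed workers = 38/1262 = 0.03011
AR% = (0.04647 − 0.03011) / 0.04647 = 0.3521 → 35.21%

AR%: 35.21%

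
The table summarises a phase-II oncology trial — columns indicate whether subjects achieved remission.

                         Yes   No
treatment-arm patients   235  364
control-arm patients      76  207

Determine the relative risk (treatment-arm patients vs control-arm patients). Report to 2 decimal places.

1.46

risk, treatment-arm patients = 235/599 = 0.3923
risk, control-arm patients = 76/283 = 0.2686
RR = 0.3923 / 0.2686 = 1.46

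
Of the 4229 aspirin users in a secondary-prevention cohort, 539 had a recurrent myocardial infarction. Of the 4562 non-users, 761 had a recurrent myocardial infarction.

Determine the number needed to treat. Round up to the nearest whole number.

risk, aspirin users = 539/4229 = 0.127453
risk, non-users = 761/4562 = 0.166813
absolute risk difference = 0.039360
1 / 0.039360 = 25.407 → round up → 26

26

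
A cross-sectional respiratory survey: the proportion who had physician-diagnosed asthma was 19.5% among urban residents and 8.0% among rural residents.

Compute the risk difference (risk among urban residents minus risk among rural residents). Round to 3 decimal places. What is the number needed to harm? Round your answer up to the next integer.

RD = 0.115; NNH = 9

risk difference = 0.1950 − 0.0800 = 0.115
absolute risk difference = 0.115000
1 / 0.115000 = 8.696 → round up → 9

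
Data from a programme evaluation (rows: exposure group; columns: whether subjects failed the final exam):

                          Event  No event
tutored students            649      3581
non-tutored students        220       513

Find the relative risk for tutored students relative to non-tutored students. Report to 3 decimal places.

risk, tutored students = 649/4230 = 0.1534
risk, non-tutored students = 220/733 = 0.3001
RR = 0.1534 / 0.3001 = 0.511

RR: 0.511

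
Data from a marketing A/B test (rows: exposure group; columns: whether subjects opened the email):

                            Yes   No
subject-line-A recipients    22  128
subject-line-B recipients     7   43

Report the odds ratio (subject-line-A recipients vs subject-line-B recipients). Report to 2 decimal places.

odds, subject-line-A recipients = 22/128 = 0.1719
odds, subject-line-B recipients = 7/43 = 0.1628
OR = 0.1719 / 0.1628 = 1.06

OR ≈ 1.06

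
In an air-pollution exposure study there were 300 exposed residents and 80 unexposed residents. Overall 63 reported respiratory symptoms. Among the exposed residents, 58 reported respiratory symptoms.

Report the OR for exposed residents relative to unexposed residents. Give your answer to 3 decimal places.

exposed residents without the outcome: 300 − 58 = 242
unexposed residents with the outcome: 63 − 58 = 5
unexposed residents without the outcome: 80 − 5 = 75
OR = (58 × 75) / (242 × 5) = 4350/1210 ≈ 3.595

OR: 3.595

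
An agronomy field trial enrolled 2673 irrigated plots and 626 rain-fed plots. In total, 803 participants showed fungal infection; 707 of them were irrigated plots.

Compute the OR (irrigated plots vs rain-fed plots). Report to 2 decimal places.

OR = 1.99

irrigated plots without the outcome: 2673 − 707 = 1966
rain-fed plots with the outcome: 803 − 707 = 96
rain-fed plots without the outcome: 626 − 96 = 530
OR = (707 × 530) / (1966 × 96) = 374710/188736 ≈ 1.99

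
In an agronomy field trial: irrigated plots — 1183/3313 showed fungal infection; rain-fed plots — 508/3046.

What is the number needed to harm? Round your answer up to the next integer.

risk, irrigated plots = 1183/3313 = 0.357078
risk, rain-fed plots = 508/3046 = 0.166776
absolute risk difference = 0.190302
1 / 0.190302 = 5.255 → round up → 6

NNH = 6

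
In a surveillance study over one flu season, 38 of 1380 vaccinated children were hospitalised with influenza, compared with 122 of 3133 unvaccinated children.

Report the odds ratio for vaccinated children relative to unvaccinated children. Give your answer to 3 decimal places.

OR = (38 × 3011) / (1342 × 122) = 114418/163724 ≈ 0.699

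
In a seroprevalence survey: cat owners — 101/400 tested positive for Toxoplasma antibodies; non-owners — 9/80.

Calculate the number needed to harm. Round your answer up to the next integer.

NNH: 8

risk, cat owners = 101/400 = 0.252500
risk, non-owners = 9/80 = 0.112500
absolute risk difference = 0.140000
1 / 0.140000 = 7.143 → round up → 8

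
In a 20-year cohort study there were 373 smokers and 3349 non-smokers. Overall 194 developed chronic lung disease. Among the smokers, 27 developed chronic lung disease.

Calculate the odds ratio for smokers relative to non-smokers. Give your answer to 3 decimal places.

OR = 1.487

smokers without the outcome: 373 − 27 = 346
non-smokers with the outcome: 194 − 27 = 167
non-smokers without the outcome: 3349 − 167 = 3182
OR = (27 × 3182) / (346 × 167) = 85914/57782 ≈ 1.487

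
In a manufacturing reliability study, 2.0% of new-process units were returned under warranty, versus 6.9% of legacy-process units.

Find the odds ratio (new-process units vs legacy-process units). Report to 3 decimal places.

OR = 0.275

odds, new-process units = 0.02000/0.98000 = 0.02041
odds, legacy-process units = 0.06900/0.93100 = 0.07411
OR = 0.02041 / 0.07411 = 0.275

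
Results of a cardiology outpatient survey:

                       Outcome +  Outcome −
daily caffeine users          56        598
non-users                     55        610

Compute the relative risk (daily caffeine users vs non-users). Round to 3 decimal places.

1.035

risk, daily caffeine users = 56/654 = 0.0856
risk, non-users = 55/665 = 0.0827
RR = 0.0856 / 0.0827 = 1.035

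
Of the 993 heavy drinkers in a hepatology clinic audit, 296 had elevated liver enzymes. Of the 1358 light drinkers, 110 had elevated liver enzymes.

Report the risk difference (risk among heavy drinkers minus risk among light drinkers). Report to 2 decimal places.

RD = 0.22

risk, heavy drinkers = 296/993 = 0.2981
risk, light drinkers = 110/1358 = 0.0810
risk difference = 0.2981 − 0.0810 = 0.22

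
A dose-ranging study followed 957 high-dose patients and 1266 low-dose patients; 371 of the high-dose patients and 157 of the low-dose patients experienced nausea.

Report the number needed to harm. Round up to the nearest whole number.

risk, high-dose patients = 371/957 = 0.387670
risk, low-dose patients = 157/1266 = 0.124013
absolute risk difference = 0.263657
1 / 0.263657 = 3.793 → round up → 4

4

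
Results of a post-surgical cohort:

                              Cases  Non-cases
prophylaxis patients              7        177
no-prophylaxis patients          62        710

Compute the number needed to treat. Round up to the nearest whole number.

risk, prophylaxis patients = 7/184 = 0.038043
risk, no-prophylaxis patients = 62/772 = 0.080311
absolute risk difference = 0.042267
1 / 0.042267 = 23.659 → round up → 24

NNT = 24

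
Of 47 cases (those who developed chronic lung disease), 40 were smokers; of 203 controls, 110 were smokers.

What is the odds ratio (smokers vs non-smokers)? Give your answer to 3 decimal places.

OR = (40 × 93) / (110 × 7) = 3720/770 ≈ 4.831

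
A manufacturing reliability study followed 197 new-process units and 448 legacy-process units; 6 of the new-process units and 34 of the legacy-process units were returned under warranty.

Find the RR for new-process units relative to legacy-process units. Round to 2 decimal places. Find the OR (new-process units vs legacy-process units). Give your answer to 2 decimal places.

RR = 0.40; OR = 0.38

risk, new-process units = 6/197 = 0.03046
risk, legacy-process units = 34/448 = 0.07589
RR = 0.03046 / 0.07589 = 0.40
OR = (6 × 414) / (191 × 34) = 2484/6494 ≈ 0.38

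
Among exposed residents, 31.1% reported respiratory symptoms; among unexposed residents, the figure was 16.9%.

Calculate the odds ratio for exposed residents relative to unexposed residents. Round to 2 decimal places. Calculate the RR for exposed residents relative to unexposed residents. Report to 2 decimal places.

OR = 2.22; RR = 1.84

odds, exposed residents = 0.3110/0.6890 = 0.4514
odds, unexposed residents = 0.1690/0.8310 = 0.2034
OR = 0.4514 / 0.2034 = 2.22
RR = 0.3110 / 0.1690 = 1.84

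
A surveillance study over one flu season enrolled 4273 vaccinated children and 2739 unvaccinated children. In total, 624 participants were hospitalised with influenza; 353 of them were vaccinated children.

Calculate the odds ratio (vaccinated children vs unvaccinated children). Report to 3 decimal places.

0.820

vaccinated children without the outcome: 4273 − 353 = 3920
unvaccinated children with the outcome: 624 − 353 = 271
unvaccinated children without the outcome: 2739 − 271 = 2468
OR = (353 × 2468) / (3920 × 271) = 871204/1062320 ≈ 0.820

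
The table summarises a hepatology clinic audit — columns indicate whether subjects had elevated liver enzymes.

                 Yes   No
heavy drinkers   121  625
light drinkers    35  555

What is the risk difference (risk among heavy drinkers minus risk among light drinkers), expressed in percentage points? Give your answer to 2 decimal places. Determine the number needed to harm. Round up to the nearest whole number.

risk, heavy drinkers = 121/746 = 0.1622
risk, light drinkers = 35/590 = 0.0593
risk difference = 0.1622 − 0.0593 = 0.1029 → 10.29 percentage points
absolute risk difference = 0.102876
1 / 0.102876 = 9.720 → round up → 10

RD = 10.29; NNH = 10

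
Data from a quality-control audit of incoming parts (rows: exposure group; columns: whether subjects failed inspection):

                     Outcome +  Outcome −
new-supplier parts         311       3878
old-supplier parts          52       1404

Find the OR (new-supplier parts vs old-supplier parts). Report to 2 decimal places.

OR ≈ 2.17

odds, new-supplier parts = 311/3878 = 0.08020
odds, old-supplier parts = 52/1404 = 0.03704
OR = 0.08020 / 0.03704 = 2.17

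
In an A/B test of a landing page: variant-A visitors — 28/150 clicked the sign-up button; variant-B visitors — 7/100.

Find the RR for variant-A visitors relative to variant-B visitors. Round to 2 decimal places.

risk, variant-A visitors = 28/150 = 0.1867
risk, variant-B visitors = 7/100 = 0.0700
RR = 0.1867 / 0.0700 = 2.67

RR = 2.67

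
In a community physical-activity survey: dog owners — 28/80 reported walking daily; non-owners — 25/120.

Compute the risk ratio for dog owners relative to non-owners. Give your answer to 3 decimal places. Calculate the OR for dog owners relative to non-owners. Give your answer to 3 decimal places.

risk, dog owners = 28/80 = 0.3500
risk, non-owners = 25/120 = 0.2083
RR = 0.3500 / 0.2083 = 1.680
OR = (28 × 95) / (52 × 25) = 2660/1300 ≈ 2.046

RR = 1.680; OR = 2.046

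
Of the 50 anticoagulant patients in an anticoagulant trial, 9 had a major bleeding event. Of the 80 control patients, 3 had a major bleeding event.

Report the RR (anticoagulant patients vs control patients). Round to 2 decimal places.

4.80

risk, anticoagulant patients = 9/50 = 0.18000
risk, control patients = 3/80 = 0.03750
RR = 0.18000 / 0.03750 = 4.80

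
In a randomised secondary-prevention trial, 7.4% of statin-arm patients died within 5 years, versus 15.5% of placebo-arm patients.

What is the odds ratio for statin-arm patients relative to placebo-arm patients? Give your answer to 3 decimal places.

0.436

odds, statin-arm patients = 0.0740/0.9260 = 0.0799
odds, placebo-arm patients = 0.1550/0.8450 = 0.1834
OR = 0.0799 / 0.1834 = 0.436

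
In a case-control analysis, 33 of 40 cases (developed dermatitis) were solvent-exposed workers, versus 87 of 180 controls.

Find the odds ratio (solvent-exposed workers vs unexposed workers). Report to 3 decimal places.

OR = (33 × 93) / (87 × 7) = 3069/609 ≈ 5.039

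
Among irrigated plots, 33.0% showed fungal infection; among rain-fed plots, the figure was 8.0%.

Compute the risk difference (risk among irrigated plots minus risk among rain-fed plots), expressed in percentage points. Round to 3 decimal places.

25.000

risk difference = 0.3300 − 0.0800 = 0.2500 → 25.000 percentage points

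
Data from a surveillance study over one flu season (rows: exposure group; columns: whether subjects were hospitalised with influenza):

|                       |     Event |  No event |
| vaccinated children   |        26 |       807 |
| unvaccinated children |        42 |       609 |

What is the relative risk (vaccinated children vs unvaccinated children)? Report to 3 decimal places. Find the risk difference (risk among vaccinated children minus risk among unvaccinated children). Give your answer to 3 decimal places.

risk, vaccinated children = 26/833 = 0.03121
risk, unvaccinated children = 42/651 = 0.06452
RR = 0.03121 / 0.06452 = 0.484
risk difference = 0.03121 − 0.06452 = -0.033

RR = 0.484; RD = -0.033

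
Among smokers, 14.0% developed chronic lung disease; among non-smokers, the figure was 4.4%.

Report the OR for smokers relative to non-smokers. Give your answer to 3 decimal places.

OR = 3.537

odds, smokers = 0.14000/0.86000 = 0.16279
odds, non-smokers = 0.04400/0.95600 = 0.04603
OR = 0.16279 / 0.04603 = 3.537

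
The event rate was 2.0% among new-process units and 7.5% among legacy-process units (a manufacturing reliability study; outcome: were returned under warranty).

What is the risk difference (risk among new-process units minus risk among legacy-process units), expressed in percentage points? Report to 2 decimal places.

risk difference = 0.02000 − 0.07500 = -0.05500 → -5.50 percentage points

RD = -5.50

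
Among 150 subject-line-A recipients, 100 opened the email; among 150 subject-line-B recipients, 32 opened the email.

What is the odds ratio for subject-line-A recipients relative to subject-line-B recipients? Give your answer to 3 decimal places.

OR = (100 × 118) / (50 × 32) = 11800/1600 ≈ 7.375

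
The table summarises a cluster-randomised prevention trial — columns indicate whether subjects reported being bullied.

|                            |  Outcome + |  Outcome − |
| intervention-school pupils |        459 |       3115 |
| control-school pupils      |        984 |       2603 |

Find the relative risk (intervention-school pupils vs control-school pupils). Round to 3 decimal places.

0.468

risk, intervention-school pupils = 459/3574 = 0.1284
risk, control-school pupils = 984/3587 = 0.2743
RR = 0.1284 / 0.2743 = 0.468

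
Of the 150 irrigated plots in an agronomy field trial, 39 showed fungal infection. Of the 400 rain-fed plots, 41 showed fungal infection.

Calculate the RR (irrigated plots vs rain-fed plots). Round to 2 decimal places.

RR: 2.54

risk, irrigated plots = 39/150 = 0.2600
risk, rain-fed plots = 41/400 = 0.1025
RR = 0.2600 / 0.1025 = 2.54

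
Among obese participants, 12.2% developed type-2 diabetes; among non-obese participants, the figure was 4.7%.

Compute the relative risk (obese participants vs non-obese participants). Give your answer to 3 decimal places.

RR = 0.12200 / 0.04700 = 2.596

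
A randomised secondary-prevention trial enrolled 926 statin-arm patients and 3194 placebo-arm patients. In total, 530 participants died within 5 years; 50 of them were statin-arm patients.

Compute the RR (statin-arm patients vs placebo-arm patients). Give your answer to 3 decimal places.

statin-arm patients without the outcome: 926 − 50 = 876
placebo-arm patients with the outcome: 530 − 50 = 480
placebo-arm patients without the outcome: 3194 − 480 = 2714
risk, statin-arm patients = 50/926 = 0.0540
risk, placebo-arm patients = 480/3194 = 0.1503
RR = 0.0540 / 0.1503 = 0.359

RR: 0.359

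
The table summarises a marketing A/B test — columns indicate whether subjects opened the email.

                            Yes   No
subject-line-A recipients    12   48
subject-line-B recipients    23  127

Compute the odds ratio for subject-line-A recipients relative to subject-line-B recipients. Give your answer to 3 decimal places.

OR = (12 × 127) / (48 × 23) = 1524/1104 ≈ 1.380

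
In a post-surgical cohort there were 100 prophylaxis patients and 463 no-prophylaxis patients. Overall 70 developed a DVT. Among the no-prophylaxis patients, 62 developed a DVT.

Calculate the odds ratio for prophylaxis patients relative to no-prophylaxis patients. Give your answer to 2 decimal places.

OR: 0.56

prophylaxis patients with the outcome: 70 − 62 = 8
prophylaxis patients without the outcome: 100 − 8 = 92
no-prophylaxis patients without the outcome: 463 − 62 = 401
odds, prophylaxis patients = 8/92 = 0.0870
odds, no-prophylaxis patients = 62/401 = 0.1546
OR = 0.0870 / 0.1546 = 0.56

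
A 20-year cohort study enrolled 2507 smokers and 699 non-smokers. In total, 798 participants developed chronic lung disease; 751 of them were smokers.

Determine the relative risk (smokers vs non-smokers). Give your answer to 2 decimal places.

4.46

smokers without the outcome: 2507 − 751 = 1756
non-smokers with the outcome: 798 − 751 = 47
non-smokers without the outcome: 699 − 47 = 652
risk, smokers = 751/2507 = 0.2996
risk, non-smokers = 47/699 = 0.0672
RR = 0.2996 / 0.0672 = 4.46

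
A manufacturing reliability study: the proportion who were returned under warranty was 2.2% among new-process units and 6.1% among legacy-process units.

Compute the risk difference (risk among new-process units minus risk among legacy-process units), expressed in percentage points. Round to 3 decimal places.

-3.900

risk difference = 0.02200 − 0.06100 = -0.03900 → -3.900 percentage points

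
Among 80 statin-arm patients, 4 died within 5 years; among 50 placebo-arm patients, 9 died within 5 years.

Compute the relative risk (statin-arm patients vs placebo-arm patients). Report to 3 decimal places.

risk, statin-arm patients = 4/80 = 0.0500
risk, placebo-arm patients = 9/50 = 0.1800
RR = 0.0500 / 0.1800 = 0.278

0.278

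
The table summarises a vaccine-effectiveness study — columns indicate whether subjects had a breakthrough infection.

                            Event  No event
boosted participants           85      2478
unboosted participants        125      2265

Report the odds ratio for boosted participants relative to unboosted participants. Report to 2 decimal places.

OR = (85 × 2265) / (2478 × 125) = 192525/309750 ≈ 0.62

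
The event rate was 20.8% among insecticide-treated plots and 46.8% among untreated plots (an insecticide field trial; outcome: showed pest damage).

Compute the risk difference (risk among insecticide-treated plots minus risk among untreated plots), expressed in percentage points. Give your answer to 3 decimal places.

risk difference = 0.2080 − 0.4680 = -0.2600 → -26.000 percentage points

-26.000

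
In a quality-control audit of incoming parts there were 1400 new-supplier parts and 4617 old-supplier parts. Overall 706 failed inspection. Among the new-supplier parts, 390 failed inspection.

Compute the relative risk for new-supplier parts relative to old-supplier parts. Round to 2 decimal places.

RR = 4.07

new-supplier parts without the outcome: 1400 − 390 = 1010
old-supplier parts with the outcome: 706 − 390 = 316
old-supplier parts without the outcome: 4617 − 316 = 4301
risk, new-supplier parts = 390/1400 = 0.2786
risk, old-supplier parts = 316/4617 = 0.0684
RR = 0.2786 / 0.0684 = 4.07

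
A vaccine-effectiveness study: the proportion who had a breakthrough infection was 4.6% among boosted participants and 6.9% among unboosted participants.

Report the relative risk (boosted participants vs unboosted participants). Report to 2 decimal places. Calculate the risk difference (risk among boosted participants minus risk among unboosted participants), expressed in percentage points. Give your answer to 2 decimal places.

RR = 0.04600 / 0.06900 = 0.67
risk difference = 0.04600 − 0.06900 = -0.02300 → -2.30 percentage points

RR = 0.67; RD = -2.30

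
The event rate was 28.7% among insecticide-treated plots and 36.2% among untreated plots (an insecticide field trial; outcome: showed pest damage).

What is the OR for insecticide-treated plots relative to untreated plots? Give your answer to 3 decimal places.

odds, insecticide-treated plots = 0.2870/0.7130 = 0.4025
odds, untreated plots = 0.3620/0.6380 = 0.5674
OR = 0.4025 / 0.5674 = 0.709

0.709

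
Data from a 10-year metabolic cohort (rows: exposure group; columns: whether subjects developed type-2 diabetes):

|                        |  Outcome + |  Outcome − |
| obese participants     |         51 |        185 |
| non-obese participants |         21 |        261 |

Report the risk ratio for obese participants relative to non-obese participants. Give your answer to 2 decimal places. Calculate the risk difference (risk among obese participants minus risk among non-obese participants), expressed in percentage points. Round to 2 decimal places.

risk, obese participants = 51/236 = 0.2161
risk, non-obese participants = 21/282 = 0.0745
RR = 0.2161 / 0.0745 = 2.90
risk difference = 0.2161 − 0.0745 = 0.1416 → 14.16 percentage points

RR = 2.90; RD = 14.16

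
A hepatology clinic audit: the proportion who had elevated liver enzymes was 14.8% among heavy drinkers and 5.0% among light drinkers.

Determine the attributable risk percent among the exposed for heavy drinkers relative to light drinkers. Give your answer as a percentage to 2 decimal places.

AR% = (0.1480 − 0.0500) / 0.1480 = 0.6622 → 66.22%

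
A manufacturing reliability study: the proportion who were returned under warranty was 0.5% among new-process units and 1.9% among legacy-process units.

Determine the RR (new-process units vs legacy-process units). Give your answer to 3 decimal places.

RR = 0.00500 / 0.01900 = 0.263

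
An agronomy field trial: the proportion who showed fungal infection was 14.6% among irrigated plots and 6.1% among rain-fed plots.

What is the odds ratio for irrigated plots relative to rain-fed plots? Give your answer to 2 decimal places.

2.63

odds, irrigated plots = 0.1460/0.8540 = 0.1710
odds, rain-fed plots = 0.0610/0.9390 = 0.0650
OR = 0.1710 / 0.0650 = 2.63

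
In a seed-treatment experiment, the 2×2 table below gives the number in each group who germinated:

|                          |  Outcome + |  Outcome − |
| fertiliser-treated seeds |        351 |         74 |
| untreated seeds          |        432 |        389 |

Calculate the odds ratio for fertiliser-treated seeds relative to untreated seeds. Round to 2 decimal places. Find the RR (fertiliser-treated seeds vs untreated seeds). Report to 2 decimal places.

odds, fertiliser-treated seeds = 351/74 = 4.7432
odds, untreated seeds = 432/389 = 1.1105
OR = 4.7432 / 1.1105 = 4.27
risk, fertiliser-treated seeds = 351/425 = 0.8259
risk, untreated seeds = 432/821 = 0.5262
RR = 0.8259 / 0.5262 = 1.57

OR = 4.27; RR = 1.57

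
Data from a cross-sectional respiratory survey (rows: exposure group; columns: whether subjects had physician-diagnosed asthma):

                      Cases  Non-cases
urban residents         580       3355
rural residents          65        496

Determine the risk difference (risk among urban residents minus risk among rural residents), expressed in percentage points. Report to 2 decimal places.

risk, urban residents = 580/3935 = 0.1474
risk, rural residents = 65/561 = 0.1159
risk difference = 0.1474 − 0.1159 = 0.0315 → 3.15 percentage points

RD: 3.15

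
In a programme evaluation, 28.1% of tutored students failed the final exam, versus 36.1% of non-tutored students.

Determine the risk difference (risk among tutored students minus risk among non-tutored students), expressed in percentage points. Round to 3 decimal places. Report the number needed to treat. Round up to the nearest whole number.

risk difference = 0.2810 − 0.3610 = -0.0800 → -8.000 percentage points
absolute risk difference = 0.080000
1 / 0.080000 = 12.500 → round up → 13

RD = -8.000; NNT = 13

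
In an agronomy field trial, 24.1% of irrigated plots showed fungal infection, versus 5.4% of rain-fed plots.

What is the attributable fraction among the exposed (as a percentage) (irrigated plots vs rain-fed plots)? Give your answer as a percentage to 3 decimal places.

AR% = (0.2410 − 0.0540) / 0.2410 = 0.7759 → 77.593%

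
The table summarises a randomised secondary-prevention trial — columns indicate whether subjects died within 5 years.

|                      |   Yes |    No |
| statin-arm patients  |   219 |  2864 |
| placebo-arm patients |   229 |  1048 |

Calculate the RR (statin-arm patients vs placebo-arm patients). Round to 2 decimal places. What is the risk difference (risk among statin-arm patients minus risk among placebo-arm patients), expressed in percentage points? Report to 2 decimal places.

risk, statin-arm patients = 219/3083 = 0.0710
risk, placebo-arm patients = 229/1277 = 0.1793
RR = 0.0710 / 0.1793 = 0.40
risk difference = 0.0710 − 0.1793 = -0.1083 → -10.83 percentage points

RR = 0.40; RD = -10.83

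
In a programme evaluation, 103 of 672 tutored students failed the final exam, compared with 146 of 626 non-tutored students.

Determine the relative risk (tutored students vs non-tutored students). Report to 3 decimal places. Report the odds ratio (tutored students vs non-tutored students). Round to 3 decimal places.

risk, tutored students = 103/672 = 0.1533
risk, non-tutored students = 146/626 = 0.2332
RR = 0.1533 / 0.2332 = 0.657
OR = (103 × 480) / (569 × 146) = 49440/83074 ≈ 0.595

RR = 0.657; OR = 0.595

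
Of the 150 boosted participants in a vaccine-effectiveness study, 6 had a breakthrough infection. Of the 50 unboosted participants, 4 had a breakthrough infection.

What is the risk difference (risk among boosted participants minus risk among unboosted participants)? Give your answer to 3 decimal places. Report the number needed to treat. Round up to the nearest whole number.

RD = -0.040; NNT = 25

risk, boosted participants = 6/150 = 0.04000
risk, unboosted participants = 4/50 = 0.08000
risk difference = 0.04000 − 0.08000 = -0.040
absolute risk difference = 0.040000
1 / 0.040000 = 25.000 → round up → 25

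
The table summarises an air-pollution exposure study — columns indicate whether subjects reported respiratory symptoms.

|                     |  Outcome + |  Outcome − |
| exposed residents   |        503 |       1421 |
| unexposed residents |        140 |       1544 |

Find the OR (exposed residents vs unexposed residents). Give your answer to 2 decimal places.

OR = (503 × 1544) / (1421 × 140) = 776632/198940 ≈ 3.90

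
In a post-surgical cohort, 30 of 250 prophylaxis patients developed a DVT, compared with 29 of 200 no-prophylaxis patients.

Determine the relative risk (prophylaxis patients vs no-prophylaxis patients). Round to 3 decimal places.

risk, prophylaxis patients = 30/250 = 0.1200
risk, no-prophylaxis patients = 29/200 = 0.1450
RR = 0.1200 / 0.1450 = 0.828

RR: 0.828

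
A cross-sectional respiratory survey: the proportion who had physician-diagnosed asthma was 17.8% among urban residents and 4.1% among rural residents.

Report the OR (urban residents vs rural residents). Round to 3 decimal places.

5.065

odds, urban residents = 0.17800/0.82200 = 0.21655
odds, rural residents = 0.04100/0.95900 = 0.04275
OR = 0.21655 / 0.04275 = 5.065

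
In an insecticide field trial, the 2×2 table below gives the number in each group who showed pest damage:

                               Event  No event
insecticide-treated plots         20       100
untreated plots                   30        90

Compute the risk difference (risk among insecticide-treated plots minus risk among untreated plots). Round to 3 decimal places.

RD = -0.083

risk, insecticide-treated plots = 20/120 = 0.1667
risk, untreated plots = 30/120 = 0.2500
risk difference = 0.1667 − 0.2500 = -0.083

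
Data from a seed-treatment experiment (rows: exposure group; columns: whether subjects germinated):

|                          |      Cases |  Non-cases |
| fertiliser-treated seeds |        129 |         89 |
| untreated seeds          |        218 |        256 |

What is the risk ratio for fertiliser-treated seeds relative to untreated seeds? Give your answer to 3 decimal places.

risk, fertiliser-treated seeds = 129/218 = 0.5917
risk, untreated seeds = 218/474 = 0.4599
RR = 0.5917 / 0.4599 = 1.287

RR: 1.287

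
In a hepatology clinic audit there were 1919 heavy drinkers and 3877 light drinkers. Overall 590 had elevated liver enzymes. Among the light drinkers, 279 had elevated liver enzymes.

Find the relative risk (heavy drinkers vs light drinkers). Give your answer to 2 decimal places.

heavy drinkers with the outcome: 590 − 279 = 311
heavy drinkers without the outcome: 1919 − 311 = 1608
light drinkers without the outcome: 3877 − 279 = 3598
risk, heavy drinkers = 311/1919 = 0.1621
risk, light drinkers = 279/3877 = 0.0720
RR = 0.1621 / 0.0720 = 2.25

2.25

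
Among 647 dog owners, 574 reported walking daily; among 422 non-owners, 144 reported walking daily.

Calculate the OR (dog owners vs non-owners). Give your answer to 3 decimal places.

odds, dog owners = 574/73 = 7.8630
odds, non-owners = 144/278 = 0.5180
OR = 7.8630 / 0.5180 = 15.180

OR = 15.180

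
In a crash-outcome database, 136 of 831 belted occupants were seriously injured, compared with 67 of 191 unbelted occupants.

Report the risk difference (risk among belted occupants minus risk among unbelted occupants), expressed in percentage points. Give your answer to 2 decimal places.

risk, belted occupants = 136/831 = 0.1637
risk, unbelted occupants = 67/191 = 0.3508
risk difference = 0.1637 − 0.3508 = -0.1871 → -18.71 percentage points

-18.71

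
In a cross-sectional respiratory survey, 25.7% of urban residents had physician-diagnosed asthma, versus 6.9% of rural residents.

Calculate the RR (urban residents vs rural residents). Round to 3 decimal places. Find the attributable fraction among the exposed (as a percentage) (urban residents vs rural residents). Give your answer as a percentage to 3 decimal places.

RR = 3.725; AR% = 73.152%

RR = 0.2570 / 0.0690 = 3.725
AR% = (0.2570 − 0.0690) / 0.2570 = 0.7315 → 73.152%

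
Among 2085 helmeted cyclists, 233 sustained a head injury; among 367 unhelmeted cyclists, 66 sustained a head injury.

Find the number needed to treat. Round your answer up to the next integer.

risk, helmeted cyclists = 233/2085 = 0.111751
risk, unhelmeted cyclists = 66/367 = 0.179837
absolute risk difference = 0.068086
1 / 0.068086 = 14.687 → round up → 15

15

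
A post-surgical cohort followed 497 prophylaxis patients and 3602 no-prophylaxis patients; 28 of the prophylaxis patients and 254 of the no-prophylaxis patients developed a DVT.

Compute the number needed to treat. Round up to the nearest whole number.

NNT ≈ 71

risk, prophylaxis patients = 28/497 = 0.056338
risk, no-prophylaxis patients = 254/3602 = 0.070516
absolute risk difference = 0.014178
1 / 0.014178 = 70.532 → round up → 71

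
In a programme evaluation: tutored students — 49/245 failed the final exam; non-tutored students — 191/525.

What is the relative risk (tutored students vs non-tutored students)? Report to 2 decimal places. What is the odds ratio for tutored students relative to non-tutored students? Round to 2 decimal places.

risk, tutored students = 49/245 = 0.2000
risk, non-tutored students = 191/525 = 0.3638
RR = 0.2000 / 0.3638 = 0.55
odds, tutored students = 49/196 = 0.2500
odds, non-tutored students = 191/334 = 0.5719
OR = 0.2500 / 0.5719 = 0.44

RR = 0.55; OR = 0.44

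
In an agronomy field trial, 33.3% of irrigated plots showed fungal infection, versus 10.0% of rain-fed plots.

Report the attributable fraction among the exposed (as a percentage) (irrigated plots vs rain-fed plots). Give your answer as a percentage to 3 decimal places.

AR% = (0.3330 − 0.1000) / 0.3330 = 0.6997 → 69.970%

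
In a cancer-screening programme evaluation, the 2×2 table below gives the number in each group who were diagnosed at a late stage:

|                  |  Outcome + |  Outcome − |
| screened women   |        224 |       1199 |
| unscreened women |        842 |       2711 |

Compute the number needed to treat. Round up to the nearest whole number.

13

risk, screened women = 224/1423 = 0.157414
risk, unscreened women = 842/3553 = 0.236983
absolute risk difference = 0.079569
1 / 0.079569 = 12.568 → round up → 13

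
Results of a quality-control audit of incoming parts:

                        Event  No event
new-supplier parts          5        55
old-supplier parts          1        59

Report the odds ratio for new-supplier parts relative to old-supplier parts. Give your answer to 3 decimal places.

OR = (5 × 59) / (55 × 1) = 295/55 ≈ 5.364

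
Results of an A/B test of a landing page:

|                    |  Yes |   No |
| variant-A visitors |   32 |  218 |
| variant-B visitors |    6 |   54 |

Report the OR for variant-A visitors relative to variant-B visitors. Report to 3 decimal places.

1.321

odds, variant-A visitors = 32/218 = 0.1468
odds, variant-B visitors = 6/54 = 0.1111
OR = 0.1468 / 0.1111 = 1.321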